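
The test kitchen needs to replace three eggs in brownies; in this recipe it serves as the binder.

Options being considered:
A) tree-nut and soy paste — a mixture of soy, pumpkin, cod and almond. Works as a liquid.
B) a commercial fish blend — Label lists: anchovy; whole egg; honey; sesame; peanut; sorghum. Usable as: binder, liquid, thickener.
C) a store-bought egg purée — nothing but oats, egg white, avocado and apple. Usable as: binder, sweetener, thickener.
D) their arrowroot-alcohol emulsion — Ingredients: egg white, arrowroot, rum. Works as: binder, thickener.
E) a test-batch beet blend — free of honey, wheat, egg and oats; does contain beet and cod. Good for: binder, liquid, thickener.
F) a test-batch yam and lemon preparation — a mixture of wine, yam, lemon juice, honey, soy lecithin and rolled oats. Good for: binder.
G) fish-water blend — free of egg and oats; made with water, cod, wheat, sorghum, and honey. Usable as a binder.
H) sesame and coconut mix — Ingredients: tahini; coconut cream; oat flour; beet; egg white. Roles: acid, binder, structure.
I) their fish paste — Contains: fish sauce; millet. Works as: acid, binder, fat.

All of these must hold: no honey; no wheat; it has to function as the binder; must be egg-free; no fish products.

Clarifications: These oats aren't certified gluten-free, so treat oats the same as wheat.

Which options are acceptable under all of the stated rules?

A: not usable as a binder; has cod, so not fish-free — no
B: has anchovy, so not fish-free; has honey, so not honey-free (and 1 more) — reject
C: has oats, so not wheat-free; has egg white, so not egg-free — no
D: has egg white, so not egg-free — no
E: has cod, so not fish-free — reject
F: has honey, so not honey-free; has rolled oats, so not wheat-free — no
G: has cod, so not fish-free; has honey, so not honey-free (and 1 more) — reject
H: has oat flour, so not wheat-free; has egg white, so not egg-free — reject
I: has fish sauce, so not fish-free — reject

none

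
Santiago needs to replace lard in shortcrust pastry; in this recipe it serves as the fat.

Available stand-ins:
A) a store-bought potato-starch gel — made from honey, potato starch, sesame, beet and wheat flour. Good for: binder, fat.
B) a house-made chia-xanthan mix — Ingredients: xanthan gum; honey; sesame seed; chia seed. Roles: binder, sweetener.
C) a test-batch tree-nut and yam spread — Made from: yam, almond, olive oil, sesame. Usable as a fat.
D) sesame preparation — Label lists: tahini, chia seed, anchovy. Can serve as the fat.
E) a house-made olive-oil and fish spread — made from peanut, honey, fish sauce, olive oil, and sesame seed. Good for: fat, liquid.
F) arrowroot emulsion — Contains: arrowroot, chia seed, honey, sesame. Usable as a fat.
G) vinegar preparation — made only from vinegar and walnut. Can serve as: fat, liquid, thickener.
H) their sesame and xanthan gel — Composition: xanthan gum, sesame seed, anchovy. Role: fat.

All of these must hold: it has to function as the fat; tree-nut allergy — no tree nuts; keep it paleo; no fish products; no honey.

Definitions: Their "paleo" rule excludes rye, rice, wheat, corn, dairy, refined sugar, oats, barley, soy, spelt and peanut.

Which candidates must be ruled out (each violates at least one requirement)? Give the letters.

A: has wheat flour, so not paleo; has honey, so not honey-free — out
B: not usable as a fat; has honey, so not honey-free — reject
C: has almond, so not tree-nut-free — no
D: has anchovy, so not fish-free — out
E: has peanut, so not paleo; has honey, so not honey-free (and 1 more) — reject
F: has honey, so not honey-free — out
G: has walnut, so not tree-nut-free — no
H: has anchovy, so not fish-free — no

A, B, C, D, E, F, G, H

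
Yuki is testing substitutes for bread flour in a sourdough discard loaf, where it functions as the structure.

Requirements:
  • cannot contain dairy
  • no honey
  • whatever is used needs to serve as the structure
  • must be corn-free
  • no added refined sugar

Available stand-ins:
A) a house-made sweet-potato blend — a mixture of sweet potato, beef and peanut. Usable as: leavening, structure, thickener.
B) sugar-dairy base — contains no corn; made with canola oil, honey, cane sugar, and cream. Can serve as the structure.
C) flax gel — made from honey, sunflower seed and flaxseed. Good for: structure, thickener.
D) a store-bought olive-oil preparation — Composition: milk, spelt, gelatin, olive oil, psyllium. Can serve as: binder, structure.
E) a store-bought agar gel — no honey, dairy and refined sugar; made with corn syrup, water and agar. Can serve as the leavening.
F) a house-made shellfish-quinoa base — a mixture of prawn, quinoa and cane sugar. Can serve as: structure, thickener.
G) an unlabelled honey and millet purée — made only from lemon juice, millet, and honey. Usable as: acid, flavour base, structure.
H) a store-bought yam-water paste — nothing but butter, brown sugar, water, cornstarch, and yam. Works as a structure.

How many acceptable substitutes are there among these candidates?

1

A: works as a structure, no dairy, no refined sugar — keep
B: has cane sugar, so not no-added-sugar; has honey, so not honey-free (and 1 more) — out
C: has honey, so not honey-free — reject
D: has milk, so not dairy-free — no
E: not usable as a structure; has corn syrup, so not corn-free — no
F: has cane sugar, so not no-added-sugar — reject
G: has honey, so not honey-free — no
H: has brown sugar, so not no-added-sugar; has butter, so not dairy-free (and 1 more) — reject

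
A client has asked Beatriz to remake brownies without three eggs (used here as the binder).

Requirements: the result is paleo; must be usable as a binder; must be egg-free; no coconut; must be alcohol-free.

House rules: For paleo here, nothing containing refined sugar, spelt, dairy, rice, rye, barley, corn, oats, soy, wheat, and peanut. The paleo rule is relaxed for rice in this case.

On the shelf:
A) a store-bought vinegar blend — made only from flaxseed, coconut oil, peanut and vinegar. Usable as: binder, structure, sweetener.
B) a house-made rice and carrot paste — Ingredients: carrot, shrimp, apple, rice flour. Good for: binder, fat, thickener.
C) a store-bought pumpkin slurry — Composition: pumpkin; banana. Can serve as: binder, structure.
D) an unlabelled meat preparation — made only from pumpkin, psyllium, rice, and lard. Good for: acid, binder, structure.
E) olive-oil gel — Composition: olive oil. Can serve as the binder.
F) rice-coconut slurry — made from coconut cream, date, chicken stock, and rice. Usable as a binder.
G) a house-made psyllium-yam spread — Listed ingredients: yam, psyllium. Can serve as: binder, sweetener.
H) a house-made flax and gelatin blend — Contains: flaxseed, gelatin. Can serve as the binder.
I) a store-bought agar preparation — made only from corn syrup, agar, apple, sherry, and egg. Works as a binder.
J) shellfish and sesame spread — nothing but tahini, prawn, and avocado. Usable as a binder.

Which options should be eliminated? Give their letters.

A: has peanut, so not paleo; has coconut oil, so not coconut-free — out
B: rice is permitted under the paleo carve-out; nothing else excluded — OK
C: paleo, no egg — OK
D: rice is permitted under the paleo carve-out; nothing else excluded — OK
E: only olive oil; none excluded — valid
F: has coconut cream, so not coconut-free — no
G: all constraints satisfied — keep
H: nothing on the exclusion list — valid
I: has corn syrup, so not paleo; has egg, so not egg-free (and 1 more) — no
J: every rule checks out — keep

A, F, I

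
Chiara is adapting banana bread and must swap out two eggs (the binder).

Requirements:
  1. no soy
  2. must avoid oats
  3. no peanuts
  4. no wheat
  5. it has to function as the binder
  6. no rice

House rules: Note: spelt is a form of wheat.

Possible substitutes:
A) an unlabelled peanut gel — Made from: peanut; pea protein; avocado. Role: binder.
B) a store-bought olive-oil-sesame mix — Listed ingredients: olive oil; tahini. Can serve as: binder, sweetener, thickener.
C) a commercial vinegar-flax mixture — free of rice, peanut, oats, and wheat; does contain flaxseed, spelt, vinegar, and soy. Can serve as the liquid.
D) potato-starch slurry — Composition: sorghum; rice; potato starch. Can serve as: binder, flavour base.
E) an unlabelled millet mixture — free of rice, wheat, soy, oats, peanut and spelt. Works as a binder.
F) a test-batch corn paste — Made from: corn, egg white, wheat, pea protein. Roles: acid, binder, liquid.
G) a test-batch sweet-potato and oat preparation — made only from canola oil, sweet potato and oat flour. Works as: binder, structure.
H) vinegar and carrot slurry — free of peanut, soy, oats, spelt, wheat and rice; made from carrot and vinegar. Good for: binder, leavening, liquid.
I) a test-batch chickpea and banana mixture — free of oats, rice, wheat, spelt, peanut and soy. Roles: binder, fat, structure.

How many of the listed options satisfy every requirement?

4

A: has peanut, so not peanut-free — no
B: only tahini and olive oil; none excluded — valid
C: not usable as a binder; has soy, so not soy-free (and 1 more) — out
D: has rice, so not rice-free — no
E: no peanut, no oats — valid
F: has wheat, so not wheat-free — out
G: has oat flour, so not oat-free — no
H: no soy, no peanut — keep
I: no peanut, no oats — OK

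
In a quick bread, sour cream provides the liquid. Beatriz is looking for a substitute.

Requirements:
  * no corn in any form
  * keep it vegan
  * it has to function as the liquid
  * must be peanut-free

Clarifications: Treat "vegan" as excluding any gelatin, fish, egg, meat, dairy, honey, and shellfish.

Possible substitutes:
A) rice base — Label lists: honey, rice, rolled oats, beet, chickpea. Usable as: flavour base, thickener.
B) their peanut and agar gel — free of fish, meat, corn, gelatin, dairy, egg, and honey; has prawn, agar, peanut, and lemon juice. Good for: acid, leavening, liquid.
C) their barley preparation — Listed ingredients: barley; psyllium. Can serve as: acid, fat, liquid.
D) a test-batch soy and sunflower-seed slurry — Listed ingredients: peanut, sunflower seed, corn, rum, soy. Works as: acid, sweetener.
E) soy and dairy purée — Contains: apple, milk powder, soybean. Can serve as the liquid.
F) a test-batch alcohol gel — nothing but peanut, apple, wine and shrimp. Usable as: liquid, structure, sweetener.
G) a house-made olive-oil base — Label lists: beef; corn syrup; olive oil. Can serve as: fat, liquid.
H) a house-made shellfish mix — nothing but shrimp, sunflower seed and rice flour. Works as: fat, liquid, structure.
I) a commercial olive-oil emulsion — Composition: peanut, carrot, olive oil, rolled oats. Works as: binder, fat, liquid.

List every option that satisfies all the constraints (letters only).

C

A: not usable as a liquid; has honey, so not vegan — no
B: has prawn, so not vegan; has peanut, so not peanut-free — out
C: only barley and psyllium; none excluded — OK
D: not usable as a liquid; has peanut, so not peanut-free (and 1 more) — no
E: has milk powder, so not vegan — no
F: has shrimp, so not vegan; has peanut, so not peanut-free — out
G: has beef, so not vegan; has corn syrup, so not corn-free — no
H: has shrimp, so not vegan — no
I: has peanut, so not peanut-free — out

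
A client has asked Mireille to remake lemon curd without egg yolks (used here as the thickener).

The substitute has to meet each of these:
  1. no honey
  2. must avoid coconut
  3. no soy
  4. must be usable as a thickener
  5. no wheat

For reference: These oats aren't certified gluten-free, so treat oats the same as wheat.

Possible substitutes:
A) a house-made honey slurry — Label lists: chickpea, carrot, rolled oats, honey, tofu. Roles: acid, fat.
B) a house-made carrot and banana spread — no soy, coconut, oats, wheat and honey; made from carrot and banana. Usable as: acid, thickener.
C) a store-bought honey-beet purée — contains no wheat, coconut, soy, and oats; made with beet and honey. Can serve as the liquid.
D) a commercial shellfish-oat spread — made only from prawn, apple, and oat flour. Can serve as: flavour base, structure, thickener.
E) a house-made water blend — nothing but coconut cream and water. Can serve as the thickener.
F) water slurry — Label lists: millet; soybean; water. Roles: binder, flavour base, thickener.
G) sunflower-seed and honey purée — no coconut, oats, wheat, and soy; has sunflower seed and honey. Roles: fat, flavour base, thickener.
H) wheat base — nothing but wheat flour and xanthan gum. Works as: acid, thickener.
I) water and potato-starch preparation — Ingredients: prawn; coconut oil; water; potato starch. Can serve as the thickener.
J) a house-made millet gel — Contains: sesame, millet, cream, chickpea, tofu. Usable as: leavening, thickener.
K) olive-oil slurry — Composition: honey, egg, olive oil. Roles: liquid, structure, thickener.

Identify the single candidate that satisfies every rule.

A: not usable as a thickener; has tofu, so not soy-free (and 2 more) — out
B: works as a thickener, wheat-free, no soy — keep
C: not usable as a thickener; has honey, so not honey-free — no
D: has oat flour, so not wheat-free — reject
E: has coconut cream, so not coconut-free — no
F: has soybean, so not soy-free — out
G: has honey, so not honey-free — no
H: has wheat flour, so not wheat-free — reject
I: has coconut oil, so not coconut-free — reject
J: has tofu, so not soy-free — out
K: has honey, so not honey-free — reject

B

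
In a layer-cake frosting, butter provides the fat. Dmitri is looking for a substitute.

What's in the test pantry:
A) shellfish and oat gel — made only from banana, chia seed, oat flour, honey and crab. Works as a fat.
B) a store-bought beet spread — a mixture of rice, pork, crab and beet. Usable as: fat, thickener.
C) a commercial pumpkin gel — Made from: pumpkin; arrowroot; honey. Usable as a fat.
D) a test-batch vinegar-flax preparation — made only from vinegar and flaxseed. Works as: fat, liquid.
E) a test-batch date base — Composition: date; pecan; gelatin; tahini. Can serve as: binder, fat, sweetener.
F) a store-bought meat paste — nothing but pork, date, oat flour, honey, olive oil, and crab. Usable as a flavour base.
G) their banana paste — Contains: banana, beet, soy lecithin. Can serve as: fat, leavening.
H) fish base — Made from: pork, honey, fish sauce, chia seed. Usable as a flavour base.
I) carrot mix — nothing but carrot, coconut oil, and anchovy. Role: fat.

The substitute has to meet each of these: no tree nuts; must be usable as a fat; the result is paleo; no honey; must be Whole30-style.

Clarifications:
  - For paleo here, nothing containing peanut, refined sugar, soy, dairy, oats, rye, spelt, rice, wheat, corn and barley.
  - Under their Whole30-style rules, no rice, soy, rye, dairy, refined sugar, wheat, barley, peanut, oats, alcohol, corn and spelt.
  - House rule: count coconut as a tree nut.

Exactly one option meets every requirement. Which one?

D

A: has oat flour, so not paleo; has oat flour, so not Whole30-style (and 1 more) — reject
B: has rice, so not paleo; has rice, so not Whole30-style — out
C: has honey, so not honey-free — out
D: Whole30-style, no honey — OK
E: has pecan, so not tree-nut-free — out
F: not usable as a fat; has oat flour, so not paleo (and 2 more) — reject
G: has soy lecithin, so not paleo; has soy lecithin, so not Whole30-style — out
H: not usable as a fat; has honey, so not honey-free — reject
I: has coconut oil, so not tree-nut-free — no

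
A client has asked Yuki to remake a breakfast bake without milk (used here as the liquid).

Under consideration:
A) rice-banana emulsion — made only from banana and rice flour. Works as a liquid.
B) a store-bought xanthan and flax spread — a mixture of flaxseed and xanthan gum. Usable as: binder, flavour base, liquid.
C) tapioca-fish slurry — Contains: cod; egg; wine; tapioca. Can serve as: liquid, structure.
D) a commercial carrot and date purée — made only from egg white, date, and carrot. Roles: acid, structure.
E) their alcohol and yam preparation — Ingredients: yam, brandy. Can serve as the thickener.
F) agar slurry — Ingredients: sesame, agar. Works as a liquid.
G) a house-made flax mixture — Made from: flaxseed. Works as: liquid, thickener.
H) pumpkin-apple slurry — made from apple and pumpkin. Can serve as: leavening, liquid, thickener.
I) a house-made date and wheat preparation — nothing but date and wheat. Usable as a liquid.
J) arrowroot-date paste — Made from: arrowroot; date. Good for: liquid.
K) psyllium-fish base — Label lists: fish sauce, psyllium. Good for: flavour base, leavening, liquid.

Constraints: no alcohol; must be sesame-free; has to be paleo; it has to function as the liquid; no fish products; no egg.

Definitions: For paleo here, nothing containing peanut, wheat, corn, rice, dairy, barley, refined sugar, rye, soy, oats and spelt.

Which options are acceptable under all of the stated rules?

B, G, H, J

A: has rice flour, so not paleo — no
B: all constraints satisfied — OK
C: has cod, so not fish-free; has egg, so not egg-free (and 1 more) — reject
D: not usable as a liquid; has egg white, so not egg-free — no
E: not usable as a liquid; has brandy, so not alcohol-free — reject
F: has sesame, so not sesame-free — reject
G: only flaxseed; none excluded — keep
H: no egg, paleo — valid
I: has wheat, so not paleo — no
J: no sesame, no fish — valid
K: has fish sauce, so not fish-free — no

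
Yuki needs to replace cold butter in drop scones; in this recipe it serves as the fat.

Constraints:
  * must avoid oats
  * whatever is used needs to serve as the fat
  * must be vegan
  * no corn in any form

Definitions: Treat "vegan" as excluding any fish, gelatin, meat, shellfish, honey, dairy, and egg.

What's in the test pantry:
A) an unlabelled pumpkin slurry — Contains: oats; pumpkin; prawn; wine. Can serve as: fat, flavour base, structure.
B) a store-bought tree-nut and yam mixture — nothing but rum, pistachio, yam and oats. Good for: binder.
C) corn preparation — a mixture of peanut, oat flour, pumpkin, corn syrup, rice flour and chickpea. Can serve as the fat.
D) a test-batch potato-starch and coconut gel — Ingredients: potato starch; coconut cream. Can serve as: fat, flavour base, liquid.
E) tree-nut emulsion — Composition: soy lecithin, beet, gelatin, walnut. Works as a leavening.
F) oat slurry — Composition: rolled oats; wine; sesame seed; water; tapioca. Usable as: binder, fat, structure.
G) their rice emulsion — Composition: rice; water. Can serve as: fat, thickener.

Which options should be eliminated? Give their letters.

A: has prawn, so not vegan; has oats, so not oat-free — reject
B: not usable as a fat; has oats, so not oat-free — no
C: has oat flour, so not oat-free; has corn syrup, so not corn-free — reject
D: works as a fat, vegan, no corn — keep
E: not usable as a fat; has gelatin, so not vegan — no
F: has rolled oats, so not oat-free — out
G: no oats, vegan — valid

A, B, C, E, F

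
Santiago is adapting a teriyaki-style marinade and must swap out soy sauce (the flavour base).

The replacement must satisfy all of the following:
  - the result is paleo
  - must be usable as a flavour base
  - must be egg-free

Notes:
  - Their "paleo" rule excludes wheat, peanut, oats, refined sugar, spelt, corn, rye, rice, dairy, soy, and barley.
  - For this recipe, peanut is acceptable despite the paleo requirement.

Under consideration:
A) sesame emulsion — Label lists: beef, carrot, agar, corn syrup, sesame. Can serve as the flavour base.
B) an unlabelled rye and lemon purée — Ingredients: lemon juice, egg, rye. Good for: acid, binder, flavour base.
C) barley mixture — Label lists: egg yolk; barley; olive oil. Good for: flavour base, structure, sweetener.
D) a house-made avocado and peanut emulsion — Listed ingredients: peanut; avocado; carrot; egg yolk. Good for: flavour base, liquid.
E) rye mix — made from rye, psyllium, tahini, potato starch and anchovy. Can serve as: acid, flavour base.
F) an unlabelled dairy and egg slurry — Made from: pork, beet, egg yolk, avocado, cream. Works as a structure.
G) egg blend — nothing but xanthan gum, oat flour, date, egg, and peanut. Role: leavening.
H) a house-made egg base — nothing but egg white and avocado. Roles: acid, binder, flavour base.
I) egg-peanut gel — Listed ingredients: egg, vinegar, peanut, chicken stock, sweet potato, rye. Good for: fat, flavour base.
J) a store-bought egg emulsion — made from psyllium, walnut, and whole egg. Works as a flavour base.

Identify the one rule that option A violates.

paleo

usable as a flavour base: satisfied
paleo: has corn syrup — fails
egg-free: satisfied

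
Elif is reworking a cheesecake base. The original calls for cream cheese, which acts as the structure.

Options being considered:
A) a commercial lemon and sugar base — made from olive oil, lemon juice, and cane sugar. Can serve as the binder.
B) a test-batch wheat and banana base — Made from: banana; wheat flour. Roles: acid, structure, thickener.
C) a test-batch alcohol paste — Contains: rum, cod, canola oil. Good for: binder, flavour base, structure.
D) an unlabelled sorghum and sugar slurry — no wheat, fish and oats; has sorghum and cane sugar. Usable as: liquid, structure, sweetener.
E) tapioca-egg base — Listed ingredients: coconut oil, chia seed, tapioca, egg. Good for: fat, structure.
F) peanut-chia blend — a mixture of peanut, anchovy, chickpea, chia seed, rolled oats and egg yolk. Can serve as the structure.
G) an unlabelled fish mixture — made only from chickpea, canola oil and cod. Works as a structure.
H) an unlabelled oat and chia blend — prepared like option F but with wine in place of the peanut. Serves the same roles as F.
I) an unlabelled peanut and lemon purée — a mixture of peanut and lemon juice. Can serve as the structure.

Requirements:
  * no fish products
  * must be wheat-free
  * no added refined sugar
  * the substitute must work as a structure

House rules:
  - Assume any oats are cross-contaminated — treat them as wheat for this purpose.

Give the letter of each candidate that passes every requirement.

A: not usable as a structure; has cane sugar, so not no-added-sugar — no
B: has wheat flour, so not wheat-free — reject
C: has cod, so not fish-free — out
D: has cane sugar, so not no-added-sugar — out
E: all constraints satisfied — keep
F: has rolled oats, so not wheat-free; has anchovy, so not fish-free — reject
G: has cod, so not fish-free — reject
H: has rolled oats, so not wheat-free; has anchovy, so not fish-free — no
I: nothing on the exclusion list — keep

E, I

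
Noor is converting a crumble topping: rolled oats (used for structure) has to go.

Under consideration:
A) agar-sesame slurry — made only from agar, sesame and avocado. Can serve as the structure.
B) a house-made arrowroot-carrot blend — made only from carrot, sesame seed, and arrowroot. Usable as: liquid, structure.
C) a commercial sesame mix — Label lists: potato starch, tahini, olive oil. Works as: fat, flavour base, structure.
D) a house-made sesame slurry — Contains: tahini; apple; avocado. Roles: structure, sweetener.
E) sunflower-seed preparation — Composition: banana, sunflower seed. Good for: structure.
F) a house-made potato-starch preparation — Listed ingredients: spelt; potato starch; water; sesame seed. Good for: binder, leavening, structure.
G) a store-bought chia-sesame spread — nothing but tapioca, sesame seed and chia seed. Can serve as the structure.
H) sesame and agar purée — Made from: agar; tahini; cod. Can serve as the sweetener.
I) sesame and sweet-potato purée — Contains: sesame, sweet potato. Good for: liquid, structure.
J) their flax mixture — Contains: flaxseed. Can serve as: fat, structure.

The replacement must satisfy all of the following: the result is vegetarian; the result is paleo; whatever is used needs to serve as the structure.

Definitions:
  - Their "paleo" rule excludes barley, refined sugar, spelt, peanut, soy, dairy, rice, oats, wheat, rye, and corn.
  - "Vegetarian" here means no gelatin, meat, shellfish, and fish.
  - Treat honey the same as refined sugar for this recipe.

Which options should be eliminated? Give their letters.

A: works as a structure, vegetarian, paleo — OK
B: all constraints satisfied — OK
C: only tahini, olive oil and potato starch; none excluded — keep
D: only tahini, apple, and avocado; none excluded — OK
E: only sunflower seed and banana; none excluded — valid
F: has spelt, so not paleo — reject
G: paleo, vegetarian — valid
H: not usable as a structure; has cod, so not vegetarian — out
I: only sesame and sweet potato; none excluded — valid
J: only flaxseed; none excluded — OK

F, H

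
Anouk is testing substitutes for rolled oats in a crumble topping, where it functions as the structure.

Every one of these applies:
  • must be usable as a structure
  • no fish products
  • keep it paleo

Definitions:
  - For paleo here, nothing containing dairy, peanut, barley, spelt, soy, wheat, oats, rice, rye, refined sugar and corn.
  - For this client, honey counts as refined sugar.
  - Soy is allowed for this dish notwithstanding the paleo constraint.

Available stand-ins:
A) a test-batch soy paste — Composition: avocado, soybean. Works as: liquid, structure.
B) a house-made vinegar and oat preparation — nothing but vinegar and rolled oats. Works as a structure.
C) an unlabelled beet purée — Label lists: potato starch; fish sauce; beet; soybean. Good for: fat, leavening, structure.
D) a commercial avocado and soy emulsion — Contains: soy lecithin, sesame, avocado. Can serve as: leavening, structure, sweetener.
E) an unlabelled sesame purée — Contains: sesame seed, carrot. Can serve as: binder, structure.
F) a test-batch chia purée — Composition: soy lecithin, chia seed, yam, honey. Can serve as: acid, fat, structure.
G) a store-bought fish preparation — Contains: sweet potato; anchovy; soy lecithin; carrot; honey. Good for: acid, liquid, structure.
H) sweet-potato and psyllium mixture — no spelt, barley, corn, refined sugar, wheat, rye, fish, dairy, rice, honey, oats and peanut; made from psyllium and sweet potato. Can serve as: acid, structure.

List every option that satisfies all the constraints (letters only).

A: soy is permitted under the paleo carve-out; nothing else excluded — valid
B: has rolled oats, so not paleo — no
C: has fish sauce, so not fish-free — reject
D: soy is permitted under the paleo carve-out; nothing else excluded — valid
E: every rule checks out — keep
F: has honey, so not paleo — out
G: has honey, so not paleo; has anchovy, so not fish-free — no
H: paleo, no fish — keep

A, D, E, H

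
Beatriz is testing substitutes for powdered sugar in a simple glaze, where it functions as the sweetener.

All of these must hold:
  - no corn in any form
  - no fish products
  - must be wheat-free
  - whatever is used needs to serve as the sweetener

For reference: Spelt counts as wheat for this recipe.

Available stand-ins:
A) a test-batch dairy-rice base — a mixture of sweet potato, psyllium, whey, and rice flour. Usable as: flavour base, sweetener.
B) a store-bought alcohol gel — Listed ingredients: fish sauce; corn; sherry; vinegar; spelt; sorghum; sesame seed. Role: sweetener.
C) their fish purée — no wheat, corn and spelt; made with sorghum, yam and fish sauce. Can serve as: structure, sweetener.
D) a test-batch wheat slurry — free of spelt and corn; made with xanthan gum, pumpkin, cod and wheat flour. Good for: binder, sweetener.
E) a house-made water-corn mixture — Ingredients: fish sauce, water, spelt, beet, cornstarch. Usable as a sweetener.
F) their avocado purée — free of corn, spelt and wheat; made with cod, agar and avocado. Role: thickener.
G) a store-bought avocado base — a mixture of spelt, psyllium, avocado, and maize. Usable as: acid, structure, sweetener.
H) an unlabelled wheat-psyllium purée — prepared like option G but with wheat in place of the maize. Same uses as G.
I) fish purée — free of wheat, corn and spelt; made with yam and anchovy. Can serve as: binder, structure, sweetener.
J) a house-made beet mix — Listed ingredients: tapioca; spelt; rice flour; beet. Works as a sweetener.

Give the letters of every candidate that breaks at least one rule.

B, C, D, E, F, G, H, I, J

A: all constraints satisfied — valid
B: has corn, so not corn-free; has fish sauce, so not fish-free (and 1 more) — out
C: has fish sauce, so not fish-free — no
D: has cod, so not fish-free; has wheat flour, so not wheat-free — no
E: has cornstarch, so not corn-free; has fish sauce, so not fish-free (and 1 more) — out
F: not usable as a sweetener; has cod, so not fish-free — out
G: has maize, so not corn-free; has spelt, so not wheat-free — out
H: has spelt, so not wheat-free — no
I: has anchovy, so not fish-free — reject
J: has spelt, so not wheat-free — reject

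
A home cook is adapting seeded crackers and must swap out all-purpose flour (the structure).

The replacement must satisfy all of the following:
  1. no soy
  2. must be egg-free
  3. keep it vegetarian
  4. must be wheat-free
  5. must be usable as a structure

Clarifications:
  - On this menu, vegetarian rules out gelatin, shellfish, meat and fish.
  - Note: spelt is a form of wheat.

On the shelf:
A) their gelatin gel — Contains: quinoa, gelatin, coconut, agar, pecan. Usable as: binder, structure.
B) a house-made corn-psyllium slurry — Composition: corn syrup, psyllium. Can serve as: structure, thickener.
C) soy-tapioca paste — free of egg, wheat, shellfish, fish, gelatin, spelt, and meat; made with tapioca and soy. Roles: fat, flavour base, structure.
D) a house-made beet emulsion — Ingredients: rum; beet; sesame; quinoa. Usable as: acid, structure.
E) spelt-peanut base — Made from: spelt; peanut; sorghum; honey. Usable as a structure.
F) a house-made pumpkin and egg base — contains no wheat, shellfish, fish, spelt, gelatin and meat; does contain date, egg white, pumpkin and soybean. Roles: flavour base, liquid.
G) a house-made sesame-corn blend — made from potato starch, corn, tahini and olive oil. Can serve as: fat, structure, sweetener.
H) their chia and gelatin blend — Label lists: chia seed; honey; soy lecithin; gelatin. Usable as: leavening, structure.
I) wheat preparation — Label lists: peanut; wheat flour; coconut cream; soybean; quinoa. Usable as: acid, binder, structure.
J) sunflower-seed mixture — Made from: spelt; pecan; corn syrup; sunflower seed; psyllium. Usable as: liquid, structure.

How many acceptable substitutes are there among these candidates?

3

A: has gelatin, so not vegetarian — no
B: only corn syrup and psyllium; none excluded — OK
C: has soy, so not soy-free — out
D: every rule checks out — valid
E: has spelt, so not wheat-free — reject
F: not usable as a structure; has soybean, so not soy-free (and 1 more) — out
G: every rule checks out — keep
H: has gelatin, so not vegetarian; has soy lecithin, so not soy-free — out
I: has soybean, so not soy-free; has wheat flour, so not wheat-free — reject
J: has spelt, so not wheat-free — out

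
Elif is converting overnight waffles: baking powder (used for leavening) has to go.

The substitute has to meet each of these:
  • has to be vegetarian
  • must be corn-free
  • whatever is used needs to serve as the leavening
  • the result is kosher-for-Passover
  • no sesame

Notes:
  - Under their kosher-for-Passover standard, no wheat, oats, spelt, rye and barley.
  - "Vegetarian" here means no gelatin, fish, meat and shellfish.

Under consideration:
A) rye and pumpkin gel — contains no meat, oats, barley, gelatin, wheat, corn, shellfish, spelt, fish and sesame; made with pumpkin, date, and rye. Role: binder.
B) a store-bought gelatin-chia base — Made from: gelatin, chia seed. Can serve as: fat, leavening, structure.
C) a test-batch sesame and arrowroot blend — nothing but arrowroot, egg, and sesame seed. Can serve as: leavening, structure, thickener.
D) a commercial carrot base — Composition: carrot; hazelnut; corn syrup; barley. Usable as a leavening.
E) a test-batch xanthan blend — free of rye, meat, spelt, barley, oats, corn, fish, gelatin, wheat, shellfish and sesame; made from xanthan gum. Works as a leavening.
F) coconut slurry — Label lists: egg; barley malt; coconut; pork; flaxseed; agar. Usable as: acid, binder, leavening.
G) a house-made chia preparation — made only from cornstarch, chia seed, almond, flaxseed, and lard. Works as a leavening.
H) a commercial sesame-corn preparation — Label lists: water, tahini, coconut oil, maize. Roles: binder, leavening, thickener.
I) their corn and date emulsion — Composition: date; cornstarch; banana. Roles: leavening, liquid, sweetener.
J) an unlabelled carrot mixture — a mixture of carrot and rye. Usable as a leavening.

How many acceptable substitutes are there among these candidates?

A: not usable as a leavening; has rye, so not kosher-for-Passover — reject
B: has gelatin, so not vegetarian — out
C: has sesame seed, so not sesame-free — no
D: has barley, so not kosher-for-Passover; has corn syrup, so not corn-free — no
E: every rule checks out — keep
F: has barley malt, so not kosher-for-Passover; has pork, so not vegetarian — no
G: has lard, so not vegetarian; has cornstarch, so not corn-free — reject
H: has tahini, so not sesame-free; has maize, so not corn-free — out
I: has cornstarch, so not corn-free — no
J: has rye, so not kosher-for-Passover — no

1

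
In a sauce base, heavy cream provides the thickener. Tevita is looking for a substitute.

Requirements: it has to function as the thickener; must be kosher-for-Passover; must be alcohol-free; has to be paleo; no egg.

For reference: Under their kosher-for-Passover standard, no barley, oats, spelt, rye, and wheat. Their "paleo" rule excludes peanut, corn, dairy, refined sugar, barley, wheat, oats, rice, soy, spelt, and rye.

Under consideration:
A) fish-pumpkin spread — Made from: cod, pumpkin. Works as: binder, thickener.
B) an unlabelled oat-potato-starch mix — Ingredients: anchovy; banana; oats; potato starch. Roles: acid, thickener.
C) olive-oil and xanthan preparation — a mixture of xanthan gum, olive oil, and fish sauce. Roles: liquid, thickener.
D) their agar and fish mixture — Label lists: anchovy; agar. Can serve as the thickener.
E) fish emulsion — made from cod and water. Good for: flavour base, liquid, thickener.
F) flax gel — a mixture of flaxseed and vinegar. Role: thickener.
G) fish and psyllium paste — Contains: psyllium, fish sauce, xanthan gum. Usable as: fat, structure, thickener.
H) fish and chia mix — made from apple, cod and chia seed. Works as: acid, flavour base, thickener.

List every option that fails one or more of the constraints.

B

A: works as a thickener, paleo, no alcohol — valid
B: has oats, so not kosher-for-Passover; has oats, so not paleo — no
C: only fish sauce, xanthan gum, and olive oil; none excluded — OK
D: no alcohol, no egg — OK
E: every rule checks out — keep
F: only vinegar and flaxseed; none excluded — valid
G: nothing on the exclusion list — valid
H: kosher-for-Passover, no alcohol — keep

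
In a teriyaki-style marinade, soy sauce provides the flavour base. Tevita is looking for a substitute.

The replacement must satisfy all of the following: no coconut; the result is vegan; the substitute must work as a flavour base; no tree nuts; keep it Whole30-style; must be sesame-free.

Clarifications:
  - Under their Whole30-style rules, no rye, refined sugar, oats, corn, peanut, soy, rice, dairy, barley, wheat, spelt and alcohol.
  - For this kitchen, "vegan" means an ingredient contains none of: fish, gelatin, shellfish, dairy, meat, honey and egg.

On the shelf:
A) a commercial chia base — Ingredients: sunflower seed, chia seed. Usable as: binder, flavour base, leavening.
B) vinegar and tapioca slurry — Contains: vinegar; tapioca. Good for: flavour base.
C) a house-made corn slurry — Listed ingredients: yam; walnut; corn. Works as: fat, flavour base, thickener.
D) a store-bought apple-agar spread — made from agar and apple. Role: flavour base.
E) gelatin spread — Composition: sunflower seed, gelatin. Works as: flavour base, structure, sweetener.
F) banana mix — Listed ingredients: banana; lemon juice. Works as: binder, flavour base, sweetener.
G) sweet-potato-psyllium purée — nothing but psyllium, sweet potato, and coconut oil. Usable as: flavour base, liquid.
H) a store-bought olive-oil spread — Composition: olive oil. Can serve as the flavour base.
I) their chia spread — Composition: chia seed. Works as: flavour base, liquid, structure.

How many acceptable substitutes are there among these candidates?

6

A: only sunflower seed and chia seed; none excluded — keep
B: only vinegar and tapioca; none excluded — valid
C: has corn, so not Whole30-style; has walnut, so not tree-nut-free — out
D: only apple and agar; none excluded — valid
E: has gelatin, so not vegan — out
F: every rule checks out — keep
G: has coconut oil, so not coconut-free — no
H: works as a flavour base, no coconut, no tree nuts — OK
I: works as a flavour base, no tree nuts, no sesame — OK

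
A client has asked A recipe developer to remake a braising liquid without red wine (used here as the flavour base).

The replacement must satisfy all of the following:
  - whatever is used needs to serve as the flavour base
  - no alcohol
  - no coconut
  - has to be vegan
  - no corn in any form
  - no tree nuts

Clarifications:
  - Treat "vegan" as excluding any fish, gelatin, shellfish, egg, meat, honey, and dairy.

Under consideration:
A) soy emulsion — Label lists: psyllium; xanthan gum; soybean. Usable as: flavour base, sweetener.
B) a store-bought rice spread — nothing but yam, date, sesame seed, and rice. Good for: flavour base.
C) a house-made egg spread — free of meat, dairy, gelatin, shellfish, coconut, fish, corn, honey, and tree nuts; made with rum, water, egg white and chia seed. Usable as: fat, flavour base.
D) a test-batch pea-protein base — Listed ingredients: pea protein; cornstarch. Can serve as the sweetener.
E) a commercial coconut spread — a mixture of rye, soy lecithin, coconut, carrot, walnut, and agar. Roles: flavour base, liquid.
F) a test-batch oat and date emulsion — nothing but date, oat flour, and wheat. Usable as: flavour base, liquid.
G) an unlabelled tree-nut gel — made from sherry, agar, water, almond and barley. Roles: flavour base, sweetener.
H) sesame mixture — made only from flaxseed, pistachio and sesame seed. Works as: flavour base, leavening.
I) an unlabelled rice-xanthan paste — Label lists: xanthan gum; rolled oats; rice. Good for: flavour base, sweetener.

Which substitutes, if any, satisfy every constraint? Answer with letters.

A, B, F, I

A: works as a flavour base, no corn, no coconut — OK
B: rice and sesame seed etc. — none of it excluded — OK
C: has egg white, so not vegan; has rum, so not alcohol-free — no
D: not usable as a flavour base; has cornstarch, so not corn-free — out
E: has coconut, so not coconut-free; has walnut, so not tree-nut-free — no
F: only oat flour, wheat, and date; none excluded — OK
G: has sherry, so not alcohol-free; has almond, so not tree-nut-free — out
H: has pistachio, so not tree-nut-free — reject
I: only rolled oats, rice, and xanthan gum; none excluded — OK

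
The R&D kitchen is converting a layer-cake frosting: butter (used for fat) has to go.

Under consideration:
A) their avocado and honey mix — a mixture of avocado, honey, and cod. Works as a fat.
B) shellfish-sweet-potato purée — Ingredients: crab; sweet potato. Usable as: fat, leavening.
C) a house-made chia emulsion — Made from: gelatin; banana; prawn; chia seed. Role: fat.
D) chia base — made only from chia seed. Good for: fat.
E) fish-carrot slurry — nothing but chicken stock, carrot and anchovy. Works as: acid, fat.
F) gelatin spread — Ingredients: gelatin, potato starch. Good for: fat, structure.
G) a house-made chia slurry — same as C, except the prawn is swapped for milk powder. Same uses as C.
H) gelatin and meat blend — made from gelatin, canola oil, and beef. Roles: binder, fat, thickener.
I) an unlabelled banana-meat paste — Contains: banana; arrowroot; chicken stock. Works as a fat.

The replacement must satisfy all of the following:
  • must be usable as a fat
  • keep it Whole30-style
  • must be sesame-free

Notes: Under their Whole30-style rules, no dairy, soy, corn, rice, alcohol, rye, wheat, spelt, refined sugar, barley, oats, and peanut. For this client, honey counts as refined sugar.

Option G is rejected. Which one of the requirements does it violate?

usable as a fat: satisfied
Whole30-style: has milk powder — fails
sesame-free: satisfied

Whole30-style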